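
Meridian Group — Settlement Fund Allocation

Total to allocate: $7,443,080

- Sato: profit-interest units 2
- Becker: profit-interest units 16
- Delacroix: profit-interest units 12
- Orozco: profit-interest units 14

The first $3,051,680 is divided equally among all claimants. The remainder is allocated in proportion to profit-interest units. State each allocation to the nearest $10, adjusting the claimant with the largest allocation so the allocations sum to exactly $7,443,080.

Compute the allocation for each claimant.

First tranche $3,051,680 split equally: $762,920 each.
Remainder $4,391,400 by profit-interest units (total 44): Sato 199,609.09 → $199,610; Becker 1,596,872.73 → $1,596,870; Delacroix 1,197,654.55 → $1,197,650; Orozco 1,397,263.64 → $1,397,260.
Rounding difference +$10 on remainder applied to Becker.
Totals: Sato $762,920 + $199,610 = $962,530; Becker $762,920 + $1,596,880 = $2,359,800; Delacroix $762,920 + $1,197,650 = $1,960,570; Orozco $762,920 + $1,397,260 = $2,160,180.

Sato: $962,530 · Becker: $2,359,800 · Delacroix: $1,960,570 · Orozco: $2,160,180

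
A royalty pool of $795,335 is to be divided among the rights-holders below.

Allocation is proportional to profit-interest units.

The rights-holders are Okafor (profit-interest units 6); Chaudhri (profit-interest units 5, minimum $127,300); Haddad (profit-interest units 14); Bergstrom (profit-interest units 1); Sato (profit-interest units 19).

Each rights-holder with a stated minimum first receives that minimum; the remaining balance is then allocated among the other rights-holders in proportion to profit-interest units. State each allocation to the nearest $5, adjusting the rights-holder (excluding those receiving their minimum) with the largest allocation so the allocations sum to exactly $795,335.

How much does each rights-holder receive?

Okafor: $100,205 | Chaudhri: $127,300 | Haddad: $233,810 | Bergstrom: $16,700 | Sato: $317,320

Guaranteed amounts: Chaudhri $127,300. Balance $668,035.
Balance split over remaining profit-interest units 40: Okafor 100,205.25 → $100,205; Haddad 233,812.25 → $233,810; Bergstrom 16,700.88 → $16,700; Sato 317,316.62 → $317,315.
Rounding difference +$5 applied to Sato → $317,320.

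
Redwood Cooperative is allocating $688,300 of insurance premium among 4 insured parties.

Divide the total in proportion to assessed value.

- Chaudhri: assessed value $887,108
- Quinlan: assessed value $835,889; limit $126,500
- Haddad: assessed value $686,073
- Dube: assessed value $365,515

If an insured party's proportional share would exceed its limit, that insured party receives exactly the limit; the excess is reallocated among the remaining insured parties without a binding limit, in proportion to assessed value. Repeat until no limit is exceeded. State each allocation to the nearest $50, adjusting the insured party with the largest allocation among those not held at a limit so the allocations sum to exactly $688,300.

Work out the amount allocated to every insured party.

Chaudhri: $257,100 | Quinlan: $126,500 | Haddad: $198,800 | Dube: $105,900

Total assessed value = 2,774,585.
Pro-rata shares before constraints: Chaudhri 220,067.66; Quinlan 207,361.60; Haddad 170,196.28; Dube 90,674.45.
Cap binds for Quinlan ($126,500); remaining pool $561,800 reallocated over remaining assessed value 1,938,696.
Shares after redistribution: Chaudhri 257,068.29 → $257,050; Haddad 198,811.89 → $198,800; Dube 105,919.82 → $105,900.
Rounding difference +$50 applied to Chaudhri → $257,100.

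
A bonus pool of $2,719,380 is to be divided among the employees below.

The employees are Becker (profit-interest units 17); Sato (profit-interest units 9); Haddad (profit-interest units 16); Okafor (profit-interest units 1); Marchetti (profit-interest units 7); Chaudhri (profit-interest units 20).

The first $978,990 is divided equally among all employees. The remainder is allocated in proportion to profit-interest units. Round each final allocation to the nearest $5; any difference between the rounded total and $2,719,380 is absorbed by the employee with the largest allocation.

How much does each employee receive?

Becker: $585,830 | Sato: $386,930 | Haddad: $560,970 | Okafor: $188,030 | Marchetti: $337,205 | Chaudhri: $660,415

Equal tier: $978,990 ÷ 6 = $163,165 apiece.
Remainder $1,740,390 by profit-interest units (total 70): Becker 422,666.14 → $422,665; Sato 223,764.43 → $223,765; Haddad 397,803.43 → $397,805; Okafor 24,862.71 → $24,865; Marchetti 174,039.00 → $174,040; Chaudhri 497,254.29 → $497,255.
Rounding difference −$5 on remainder applied to Chaudhri.
Totals: Becker $163,165 + $422,665 = $585,830; Sato $163,165 + $223,765 = $386,930; Haddad $163,165 + $397,805 = $560,970; Okafor $163,165 + $24,865 = $188,030; Marchetti $163,165 + $174,040 = $337,205; Chaudhri $163,165 + $497,250 = $660,415.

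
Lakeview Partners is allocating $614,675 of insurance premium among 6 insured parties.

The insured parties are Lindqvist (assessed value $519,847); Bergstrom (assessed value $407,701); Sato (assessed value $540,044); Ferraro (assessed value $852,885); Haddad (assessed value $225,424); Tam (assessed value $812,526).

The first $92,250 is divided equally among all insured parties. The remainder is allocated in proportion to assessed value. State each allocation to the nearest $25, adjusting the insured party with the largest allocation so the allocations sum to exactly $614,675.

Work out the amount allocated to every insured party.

Lindqvist: $96,250 | Bergstrom: $78,800 | Sato: $99,375 | Ferraro: $148,025 | Haddad: $50,450 | Tam: $141,775

Equal tier: $92,250 ÷ 6 = $15,375 apiece.
Remainder $522,425 by assessed value (total 3,358,427): Lindqvist 80,865.56 → $80,875; Bergstrom 63,420.52 → $63,425; Sato 84,007.33 → $84,000; Ferraro 132,671.77 → $132,675; Haddad 35,066.16 → $35,075; Tam 126,393.66 → $126,400.
Rounding difference −$25 on remainder applied to Ferraro.
Totals: Lindqvist $15,375 + $80,875 = $96,250; Bergstrom $15,375 + $63,425 = $78,800; Sato $15,375 + $84,000 = $99,375; Ferraro $15,375 + $132,650 = $148,025; Haddad $15,375 + $35,075 = $50,450; Tam $15,375 + $126,400 = $141,775.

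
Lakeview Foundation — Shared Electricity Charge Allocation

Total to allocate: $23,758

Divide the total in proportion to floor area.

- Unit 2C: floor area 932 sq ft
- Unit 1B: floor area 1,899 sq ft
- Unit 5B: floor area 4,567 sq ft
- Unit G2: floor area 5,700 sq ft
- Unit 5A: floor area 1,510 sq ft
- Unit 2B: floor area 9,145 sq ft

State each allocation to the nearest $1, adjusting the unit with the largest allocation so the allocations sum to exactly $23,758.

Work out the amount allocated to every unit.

Total floor area = 23,753.
Raw shares: Unit 2C 932/23,753 × $23,758 = 932.20; Unit 1B 1,899/23,753 × $23,758 = 1,899.40; Unit 5B 4,567/23,753 × $23,758 = 4,567.96; Unit G2 5,700/23,753 × $23,758 = 5,701.20; Unit 5A 1,510/23,753 × $23,758 = 1,510.32; Unit 2B 9,145/23,753 × $23,758 = 9,146.93.
At nearest $1: Unit 2C $932; Unit 1B $1,899; Unit 5B $4,568; Unit G2 $5,701; Unit 5A $1,510; Unit 2B $9,147. Sum = $23,757.
Difference $23,758 − $23,757 = +$1 applied to largest allocation (Unit 2B): Unit 2B becomes $9,148.

Unit 2C: $932; Unit 1B: $1,899; Unit 5B: $4,568; Unit G2: $5,701; Unit 5A: $1,510; Unit 2B: $9,148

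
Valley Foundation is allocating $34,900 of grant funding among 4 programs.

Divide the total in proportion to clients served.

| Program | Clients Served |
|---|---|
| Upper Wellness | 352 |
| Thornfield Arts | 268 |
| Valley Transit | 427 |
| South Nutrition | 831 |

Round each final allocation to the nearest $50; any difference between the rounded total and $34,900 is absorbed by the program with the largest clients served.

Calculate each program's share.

Combined clients served = 352 + 268 + 427 + 831 = 1,878.
Raw shares: Upper Wellness 6,541.43; Thornfield Arts 4,980.40; Valley Transit 7,935.20; South Nutrition 15,442.97.
Rounded to nearest $50: Upper Wellness $6,550; Thornfield Arts $5,000; Valley Transit $7,950; South Nutrition $15,450. Sum = $34,950.
Difference $34,900 − $34,950 = −$50 applied to largest clients served (South Nutrition): South Nutrition becomes $15,400.

Upper Wellness: $6,550 · Thornfield Arts: $5,000 · Valley Transit: $7,950 · South Nutrition: $15,400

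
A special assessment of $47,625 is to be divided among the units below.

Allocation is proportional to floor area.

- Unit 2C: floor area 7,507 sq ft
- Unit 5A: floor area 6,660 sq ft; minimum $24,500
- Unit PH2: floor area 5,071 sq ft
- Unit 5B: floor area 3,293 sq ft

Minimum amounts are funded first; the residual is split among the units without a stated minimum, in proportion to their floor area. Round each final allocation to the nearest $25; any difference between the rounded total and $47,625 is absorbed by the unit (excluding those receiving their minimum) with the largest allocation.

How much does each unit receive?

Unit 2C: $10,925 · Unit 5A: $24,500 · Unit PH2: $7,400 · Unit 5B: $4,800

Minimums first: Unit 5A $24,500. Residual $23,125.
Residual split over remaining floor area 15,871: Unit 2C 10,938.15 → $10,950; Unit PH2 7,388.75 → $7,400; Unit 5B 4,798.10 → $4,800.
Rounding difference −$25 applied to Unit 2C → $10,925.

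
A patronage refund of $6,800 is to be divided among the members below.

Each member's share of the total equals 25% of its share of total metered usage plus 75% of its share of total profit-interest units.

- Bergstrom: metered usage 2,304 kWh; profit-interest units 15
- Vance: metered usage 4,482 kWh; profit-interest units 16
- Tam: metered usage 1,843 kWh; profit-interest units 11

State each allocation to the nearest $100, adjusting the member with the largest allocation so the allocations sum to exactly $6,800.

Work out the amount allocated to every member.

Bergstrom: $2,300 | Vance: $2,800 | Tam: $1,700

Metered usage total 8,629; profit-interest units total 42.
Composite weights (25% metered usage + 75% profit-interest units): Bergstrom 0.3346; Vance 0.4156; Tam 0.2498.
Pro-rata amounts: Bergstrom 2,275.34; Vance 2,825.86; Tam 1,698.80.
Rounded to nearest $100: Bergstrom $2,300; Vance $2,800; Tam $1,700. Sum = $6,800.
Rounded total matches; no reconciliation needed.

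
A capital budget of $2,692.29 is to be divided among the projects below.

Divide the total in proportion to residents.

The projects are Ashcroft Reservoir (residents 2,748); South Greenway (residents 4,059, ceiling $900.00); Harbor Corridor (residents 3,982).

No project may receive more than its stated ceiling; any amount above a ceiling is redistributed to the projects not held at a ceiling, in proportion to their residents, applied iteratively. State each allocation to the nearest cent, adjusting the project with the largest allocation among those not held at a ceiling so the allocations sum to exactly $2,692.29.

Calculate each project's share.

Ashcroft Reservoir: $731.83 · South Greenway: $900.00 · Harbor Corridor: $1,060.46

Sum of residents: 10,789.
Pro-rata shares before constraints: Ashcroft Reservoir 685.7367; South Greenway 1,012.8840; Harbor Corridor 993.6694.
Capped: South Greenway ($900.00); residual $1,792.29 reallocated over remaining residents 6,730.
Shares after redistribution: Ashcroft Reservoir 731.8296 → $731.83; Harbor Corridor 1,060.4604 → $1,060.46.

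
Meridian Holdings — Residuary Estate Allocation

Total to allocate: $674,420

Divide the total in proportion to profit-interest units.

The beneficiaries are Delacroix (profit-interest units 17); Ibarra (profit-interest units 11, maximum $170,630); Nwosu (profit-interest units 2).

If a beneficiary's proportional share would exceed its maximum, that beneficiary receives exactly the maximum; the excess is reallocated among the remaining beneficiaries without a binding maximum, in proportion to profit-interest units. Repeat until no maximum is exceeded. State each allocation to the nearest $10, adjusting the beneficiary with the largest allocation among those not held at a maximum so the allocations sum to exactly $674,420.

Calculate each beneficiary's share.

Delacroix: $450,760 · Ibarra: $170,630 · Nwosu: $53,030

Combined profit-interest units = 30.
Pro-rata shares before constraints: Delacroix 382,171.33; Ibarra 247,287.33; Nwosu 44,961.33.
Capped: Ibarra ($170,630); residual $503,790 reallocated over remaining profit-interest units 19.
Remaining shares: Delacroix 450,759.47 → $450,760; Nwosu 53,030.53 → $53,030.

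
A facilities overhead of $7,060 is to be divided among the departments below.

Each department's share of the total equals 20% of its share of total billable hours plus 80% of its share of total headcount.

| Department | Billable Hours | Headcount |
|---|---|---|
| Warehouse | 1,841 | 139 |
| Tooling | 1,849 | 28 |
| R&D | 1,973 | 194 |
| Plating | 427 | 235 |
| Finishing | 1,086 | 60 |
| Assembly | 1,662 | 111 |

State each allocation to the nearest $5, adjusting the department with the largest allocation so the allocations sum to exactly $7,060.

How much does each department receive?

Totals — billable hours 8,838, headcount 767.
Blended shares (20% billable hours + 80% headcount): Warehouse 0.1866; Tooling 0.0710; R&D 0.2470; Plating 0.2548; Finishing 0.0872; Assembly 0.1534.
Proportional shares: Warehouse 1,317.69; Tooling 501.59; R&D 1,743.78; Plating 1,798.70; Finishing 615.33; Assembly 1,082.91.
At nearest $5: Warehouse $1,320; Tooling $500; R&D $1,745; Plating $1,800; Finishing $615; Assembly $1,085. Sum = $7,065.
Difference $7,060 − $7,065 = −$5 applied to largest allocation (Plating): Plating becomes $1,795.

Warehouse: $1,320 · Tooling: $500 · R&D: $1,745 · Plating: $1,795 · Finishing: $615 · Assembly: $1,085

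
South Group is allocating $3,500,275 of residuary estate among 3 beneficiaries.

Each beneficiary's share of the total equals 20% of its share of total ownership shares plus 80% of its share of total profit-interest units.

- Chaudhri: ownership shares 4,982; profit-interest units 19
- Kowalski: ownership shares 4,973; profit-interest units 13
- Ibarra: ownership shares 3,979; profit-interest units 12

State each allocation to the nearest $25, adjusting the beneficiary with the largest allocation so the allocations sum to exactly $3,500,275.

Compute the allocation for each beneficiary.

Totals — ownership shares 13,934, profit-interest units 44.
Blended shares (20% ownership shares + 80% profit-interest units): Chaudhri 0.4170; Kowalski 0.3077; Ibarra 0.2753.
Unrounded shares: Chaudhri 1,459,485.46; Kowalski 1,077,185.12; Ibarra 963,604.42.
After rounding ($25): Chaudhri $1,459,475; Kowalski $1,077,175; Ibarra $963,600. Sum = $3,500,250.
Difference $3,500,275 − $3,500,250 = +$25 applied to largest allocation (Chaudhri): Chaudhri becomes $1,459,500.

Chaudhri: $1,459,500 · Kowalski: $1,077,175 · Ibarra: $963,600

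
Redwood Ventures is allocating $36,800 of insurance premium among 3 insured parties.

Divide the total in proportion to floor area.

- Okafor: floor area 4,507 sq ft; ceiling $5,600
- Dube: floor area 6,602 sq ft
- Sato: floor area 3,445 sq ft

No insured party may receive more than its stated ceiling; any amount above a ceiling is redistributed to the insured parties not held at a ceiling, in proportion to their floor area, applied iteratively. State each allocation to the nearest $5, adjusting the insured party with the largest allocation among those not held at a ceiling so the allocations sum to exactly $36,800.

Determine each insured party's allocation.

Okafor: $5,600 · Dube: $20,500 · Sato: $10,700

Sum of floor area: 14,554.
Unconstrained shares: Okafor 11,396.01; Dube 16,693.25; Sato 8,710.73.
Capped: Okafor ($5,600); remaining pool $31,200 reallocated over remaining floor area 10,047.
Remaining shares: Dube 20,501.88 → $20,500; Sato 10,698.12 → $10,700.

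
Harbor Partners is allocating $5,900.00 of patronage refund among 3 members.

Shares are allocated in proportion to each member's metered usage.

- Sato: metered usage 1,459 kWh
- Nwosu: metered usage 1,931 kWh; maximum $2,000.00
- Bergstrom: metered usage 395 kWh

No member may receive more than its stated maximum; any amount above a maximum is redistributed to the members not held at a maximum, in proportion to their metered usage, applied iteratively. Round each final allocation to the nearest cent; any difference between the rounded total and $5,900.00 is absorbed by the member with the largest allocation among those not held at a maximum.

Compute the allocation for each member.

Sum of metered usage: 3,785.
Pro-rata shares before constraints: Sato 2,274.2668; Nwosu 3,010.0132; Bergstrom 615.7199.
Capped: Nwosu ($2,000.00); balance $3,900.00 reallocated over remaining metered usage 1,854.
Remaining shares: Sato 3,069.0939 → $3,069.09; Bergstrom 830.9061 → $830.91.

Sato: $3,069.09; Nwosu: $2,000.00; Bergstrom: $830.91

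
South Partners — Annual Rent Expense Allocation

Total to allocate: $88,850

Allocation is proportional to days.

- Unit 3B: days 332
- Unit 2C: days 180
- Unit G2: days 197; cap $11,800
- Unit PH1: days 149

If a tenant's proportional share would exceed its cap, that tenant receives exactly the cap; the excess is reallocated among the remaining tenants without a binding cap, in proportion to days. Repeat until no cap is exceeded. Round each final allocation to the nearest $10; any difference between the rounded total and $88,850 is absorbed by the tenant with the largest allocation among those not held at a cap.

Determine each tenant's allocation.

Total days = 858.
Pro-rata shares before constraints: Unit 3B 34,380.19; Unit 2C 18,639.86; Unit G2 20,400.29; Unit PH1 15,429.66.
Capped: Unit G2 ($11,800); remaining pool $77,050 reallocated over remaining days 661.
Remaining shares: Unit 3B 38,699.85 → $38,700; Unit 2C 20,981.85 → $20,980; Unit PH1 17,368.31 → $17,370.

Unit 3B: $38,700 | Unit 2C: $20,980 | Unit G2: $11,800 | Unit PH1: $17,370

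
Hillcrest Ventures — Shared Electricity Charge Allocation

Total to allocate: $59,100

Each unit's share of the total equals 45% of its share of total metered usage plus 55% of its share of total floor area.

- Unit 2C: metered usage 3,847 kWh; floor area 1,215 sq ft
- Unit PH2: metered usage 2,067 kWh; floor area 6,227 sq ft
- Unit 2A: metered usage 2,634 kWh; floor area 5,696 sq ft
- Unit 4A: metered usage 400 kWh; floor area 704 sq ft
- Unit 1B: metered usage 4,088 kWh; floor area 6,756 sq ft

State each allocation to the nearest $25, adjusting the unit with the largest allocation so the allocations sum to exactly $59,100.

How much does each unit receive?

Metered usage total 13,036; floor area total 20,598.
Composite weights (45% metered usage + 55% floor area): Unit 2C 0.1652; Unit PH2 0.2376; Unit 2A 0.2430; Unit 4A 0.0326; Unit 1B 0.3215.
Raw shares: Unit 2C 9,765.69; Unit PH2 14,043.54; Unit 2A 14,362.34; Unit 4A 1,927.01; Unit 1B 19,001.42.
At nearest $25: Unit 2C $9,775; Unit PH2 $14,050; Unit 2A $14,350; Unit 4A $1,925; Unit 1B $19,000. Sum = $59,100.
No rounding difference to absorb.

Unit 2C: $9,775 | Unit PH2: $14,050 | Unit 2A: $14,350 | Unit 4A: $1,925 | Unit 1B: $19,000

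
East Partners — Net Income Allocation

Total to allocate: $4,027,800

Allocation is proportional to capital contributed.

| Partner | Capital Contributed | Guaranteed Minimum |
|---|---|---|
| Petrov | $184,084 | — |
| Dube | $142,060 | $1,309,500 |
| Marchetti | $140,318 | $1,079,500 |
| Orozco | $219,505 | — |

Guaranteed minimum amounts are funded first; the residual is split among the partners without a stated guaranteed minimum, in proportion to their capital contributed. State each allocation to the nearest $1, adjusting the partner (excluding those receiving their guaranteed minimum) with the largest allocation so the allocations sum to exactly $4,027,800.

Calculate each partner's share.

Petrov: $747,485 | Dube: $1,309,500 | Marchetti: $1,079,500 | Orozco: $891,315

Fund the minimums — Dube $1,309,500; Marchetti $1,079,500. Residual $1,638,800.
Residual split over remaining capital contributed 403,589: Petrov 747,485.34 → $747,485; Orozco 891,314.66 → $891,315.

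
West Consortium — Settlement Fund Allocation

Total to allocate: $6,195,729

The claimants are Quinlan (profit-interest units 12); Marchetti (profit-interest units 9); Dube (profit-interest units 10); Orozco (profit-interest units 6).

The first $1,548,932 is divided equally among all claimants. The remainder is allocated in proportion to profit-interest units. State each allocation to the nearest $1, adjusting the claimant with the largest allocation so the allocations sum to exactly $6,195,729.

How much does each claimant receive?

Equal tier: $1,548,932 ÷ 4 = $387,233 apiece.
Remainder $4,646,797 by profit-interest units (total 37): Quinlan 1,507,069.30 → $1,507,069; Marchetti 1,130,301.97 → $1,130,302; Dube 1,255,891.08 → $1,255,891; Orozco 753,534.65 → $753,535.
Totals: Quinlan $387,233 + $1,507,069 = $1,894,302; Marchetti $387,233 + $1,130,302 = $1,517,535; Dube $387,233 + $1,255,891 = $1,643,124; Orozco $387,233 + $753,535 = $1,140,768.

Quinlan: $1,894,302; Marchetti: $1,517,535; Dube: $1,643,124; Orozco: $1,140,768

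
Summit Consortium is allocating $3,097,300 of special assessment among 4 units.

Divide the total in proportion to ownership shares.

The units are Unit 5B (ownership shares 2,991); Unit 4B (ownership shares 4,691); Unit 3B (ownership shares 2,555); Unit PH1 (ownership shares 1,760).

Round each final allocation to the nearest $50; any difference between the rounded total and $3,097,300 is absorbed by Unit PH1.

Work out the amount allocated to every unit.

Unit 5B: $772,200 | Unit 4B: $1,211,100 | Unit 3B: $659,650 | Unit PH1: $454,350

Sum of ownership shares: 11,997.
Unrounded shares: Unit 5B 2,991/11,997 × $3,097,300 = 772,195.07; Unit 4B 4,691/11,997 × $3,097,300 = 1,211,088.96; Unit 3B 2,555/11,997 × $3,097,300 = 659,631.70; Unit PH1 1,760/11,997 × $3,097,300 = 454,384.26.
At nearest $50: Unit 5B $772,200; Unit 4B $1,211,100; Unit 3B $659,650; Unit PH1 $454,400. Sum = $3,097,350.
Difference $3,097,300 − $3,097,350 = −$50 applied to Unit PH1: Unit PH1 becomes $454,350.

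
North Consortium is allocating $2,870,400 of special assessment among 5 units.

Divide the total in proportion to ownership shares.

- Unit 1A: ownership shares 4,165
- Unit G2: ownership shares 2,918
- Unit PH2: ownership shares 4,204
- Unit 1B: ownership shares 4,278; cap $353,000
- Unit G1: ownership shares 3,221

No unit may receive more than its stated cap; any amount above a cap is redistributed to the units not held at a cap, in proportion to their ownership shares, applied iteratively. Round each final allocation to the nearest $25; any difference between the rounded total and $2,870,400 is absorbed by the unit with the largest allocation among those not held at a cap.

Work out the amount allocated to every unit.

Total ownership shares = 18,786.
Pro-rata shares before constraints: Unit 1A 636,389.65; Unit G2 445,854.74; Unit PH2 642,348.64; Unit 1B 653,655.45; Unit G1 492,151.52.
Held at cap: Unit 1B ($353,000); remaining pool $2,517,400 reallocated over remaining ownership shares 14,508.
Remaining shares: Unit 1A 722,702.72 → $722,700; Unit G2 506,325.70 → $506,325; Unit PH2 729,469.92 → $729,475; Unit G1 558,901.67 → $558,900.

Unit 1A: $722,700; Unit G2: $506,325; Unit PH2: $729,475; Unit 1B: $353,000; Unit G1: $558,900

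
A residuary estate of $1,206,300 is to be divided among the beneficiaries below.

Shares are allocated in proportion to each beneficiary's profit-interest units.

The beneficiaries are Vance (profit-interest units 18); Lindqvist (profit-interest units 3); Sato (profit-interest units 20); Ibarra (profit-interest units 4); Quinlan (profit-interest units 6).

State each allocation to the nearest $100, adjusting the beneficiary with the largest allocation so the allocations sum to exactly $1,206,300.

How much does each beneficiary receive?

Combined profit-interest units = 51.
Unrounded shares: Vance 18/51 × $1,206,300 = 425,752.94; Lindqvist 3/51 × $1,206,300 = 70,958.82; Sato 20/51 × $1,206,300 = 473,058.82; Ibarra 4/51 × $1,206,300 = 94,611.76; Quinlan 6/51 × $1,206,300 = 141,917.65.
After rounding ($100): Vance $425,800; Lindqvist $71,000; Sato $473,100; Ibarra $94,600; Quinlan $141,900. Sum = $1,206,400.
Difference $1,206,300 − $1,206,400 = −$100 applied to largest allocation (Sato): Sato becomes $473,000.

Vance: $425,800 · Lindqvist: $71,000 · Sato: $473,000 · Ibarra: $94,600 · Quinlan: $141,900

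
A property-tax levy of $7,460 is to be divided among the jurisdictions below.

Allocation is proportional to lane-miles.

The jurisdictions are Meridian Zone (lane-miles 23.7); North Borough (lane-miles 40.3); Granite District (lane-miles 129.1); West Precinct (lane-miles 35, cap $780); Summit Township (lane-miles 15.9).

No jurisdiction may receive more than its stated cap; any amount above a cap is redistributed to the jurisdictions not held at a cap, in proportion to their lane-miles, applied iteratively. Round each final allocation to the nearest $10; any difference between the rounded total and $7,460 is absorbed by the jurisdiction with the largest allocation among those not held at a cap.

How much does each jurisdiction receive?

Sum of lane-miles: 244.
Proportional shares (ignoring caps): Meridian Zone 724.60; North Borough 1,232.12; Granite District 3,947.07; West Precinct 1,070.08; Summit Township 486.12.
Held at cap: West Precinct ($780); balance $6,680 reallocated over remaining lane-miles 209.
Remaining shares: Meridian Zone 757.49 → $760; North Borough 1,288.06 → $1,290; Granite District 4,126.26 → $4,130; Summit Township 508.19 → $510.
Rounding difference −$10 applied to Granite District → $4,120.

Meridian Zone: $760; North Borough: $1,290; Granite District: $4,120; West Precinct: $780; Summit Township: $510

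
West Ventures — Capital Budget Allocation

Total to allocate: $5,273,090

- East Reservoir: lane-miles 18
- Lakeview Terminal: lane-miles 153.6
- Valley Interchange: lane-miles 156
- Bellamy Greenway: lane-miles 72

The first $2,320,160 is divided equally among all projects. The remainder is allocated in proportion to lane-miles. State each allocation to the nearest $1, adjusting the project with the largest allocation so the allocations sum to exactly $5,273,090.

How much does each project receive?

East Reservoir: $713,055 · Lakeview Terminal: $1,715,100 · Valley Interchange: $1,732,836 · Bellamy Greenway: $1,112,099

First tranche $2,320,160 split equally: $580,040 each.
Remainder $2,952,930 by lane-miles (total 399.6): East Reservoir 133,014.86 → $133,015; Lakeview Terminal 1,135,060.18 → $1,135,060; Valley Interchange 1,152,795.495 → $1,152,795; Bellamy Greenway 532,059.46 → $532,059.
Rounding difference +$1 on remainder applied to Valley Interchange.
Totals: East Reservoir $580,040 + $133,015 = $713,055; Lakeview Terminal $580,040 + $1,135,060 = $1,715,100; Valley Interchange $580,040 + $1,152,796 = $1,732,836; Bellamy Greenway $580,040 + $532,059 = $1,112,099.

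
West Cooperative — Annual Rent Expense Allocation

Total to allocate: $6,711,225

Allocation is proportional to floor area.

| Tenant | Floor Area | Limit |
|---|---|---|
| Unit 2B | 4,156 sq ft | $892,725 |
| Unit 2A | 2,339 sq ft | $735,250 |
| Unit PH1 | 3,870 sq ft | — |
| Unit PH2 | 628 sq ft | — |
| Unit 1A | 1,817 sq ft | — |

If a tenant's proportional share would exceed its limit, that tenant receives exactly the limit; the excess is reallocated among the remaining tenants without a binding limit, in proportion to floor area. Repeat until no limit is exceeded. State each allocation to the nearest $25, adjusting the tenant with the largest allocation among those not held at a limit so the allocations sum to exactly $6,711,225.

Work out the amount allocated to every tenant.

Floor area total: 12,810.
Unconstrained shares: Unit 2B 2,177,349.81; Unit 2A 1,225,414.15; Unit PH1 2,027,512.94; Unit PH2 329,012.44; Unit 1A 951,935.66.
Held at cap: Unit 2B ($892,725), Unit 2A ($735,250); remaining pool $5,083,250 reallocated over remaining floor area 6,315.
Redistributed shares: Unit PH1 3,115,150.83 → $3,115,150; Unit PH2 505,507.68 → $505,500; Unit 1A 1,462,591.49 → $1,462,600.

Unit 2B: $892,725 | Unit 2A: $735,250 | Unit PH1: $3,115,150 | Unit PH2: $505,500 | Unit 1A: $1,462,600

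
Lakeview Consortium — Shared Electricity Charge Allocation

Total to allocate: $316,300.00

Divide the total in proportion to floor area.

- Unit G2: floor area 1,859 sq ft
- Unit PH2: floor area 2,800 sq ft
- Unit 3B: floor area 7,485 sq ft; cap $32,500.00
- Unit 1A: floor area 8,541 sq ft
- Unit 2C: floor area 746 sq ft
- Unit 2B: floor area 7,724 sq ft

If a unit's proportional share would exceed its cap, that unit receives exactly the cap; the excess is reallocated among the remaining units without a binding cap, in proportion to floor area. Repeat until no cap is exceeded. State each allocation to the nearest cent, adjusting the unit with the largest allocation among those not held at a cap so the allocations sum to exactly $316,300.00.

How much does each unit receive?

Unit G2: $24,346.29 | Unit PH2: $36,670.05 | Unit 3B: $32,500.00 | Unit 1A: $111,856.76 | Unit 2C: $9,769.95 | Unit 2B: $101,156.95

Total floor area = 29,155.
Pro-rata shares before constraints: Unit G2 20,168.1255; Unit PH2 30,376.9508; Unit 3B 81,204.0988; Unit 1A 92,660.5488; Unit 2C 8,093.2876; Unit 2B 83,796.9885.
Capped: Unit 3B ($32,500.00); residual $283,800.00 reallocated over remaining floor area 21,670.
Remaining shares: Unit G2 24,346.2944 → $24,346.29; Unit PH2 36,670.0508 → $36,670.05; Unit 1A 111,856.7513 → $111,856.75; Unit 2C 9,769.9492 → $9,769.95; Unit 2B 101,156.9543 → $101,156.95.
Rounding difference +$0.01 applied to Unit 1A → $111,856.76.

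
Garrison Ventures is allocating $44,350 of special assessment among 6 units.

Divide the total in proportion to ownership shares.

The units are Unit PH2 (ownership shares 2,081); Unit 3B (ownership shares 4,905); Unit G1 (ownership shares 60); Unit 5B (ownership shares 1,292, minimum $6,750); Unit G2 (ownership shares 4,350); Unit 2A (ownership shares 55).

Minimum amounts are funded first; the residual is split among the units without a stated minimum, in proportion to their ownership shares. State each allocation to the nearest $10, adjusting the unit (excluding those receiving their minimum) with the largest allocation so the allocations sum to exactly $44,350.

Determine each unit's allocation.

Unit PH2: $6,830 | Unit 3B: $16,110 | Unit G1: $200 | Unit 5B: $6,750 | Unit G2: $14,280 | Unit 2A: $180

Minimums first: Unit 5B $6,750. Residual $37,600.
Residual split over remaining ownership shares 11,451: Unit PH2 6,833.08 → $6,830; Unit 3B 16,105.84 → $16,110; Unit G1 197.01 → $200; Unit G2 14,283.47 → $14,280; Unit 2A 180.60 → $180.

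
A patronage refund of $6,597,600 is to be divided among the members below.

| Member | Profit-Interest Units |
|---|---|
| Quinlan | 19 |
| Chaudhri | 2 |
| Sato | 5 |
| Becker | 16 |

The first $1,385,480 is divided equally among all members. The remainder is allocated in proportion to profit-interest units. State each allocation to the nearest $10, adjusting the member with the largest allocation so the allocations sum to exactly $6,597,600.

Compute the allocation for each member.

Quinlan: $2,704,230 · Chaudhri: $594,570 · Sato: $966,860 · Becker: $2,331,940

Equal tier: $1,385,480 ÷ 4 = $346,370 apiece.
Remainder $5,212,120 by profit-interest units (total 42): Quinlan 2,357,863.81 → $2,357,860; Chaudhri 248,196.19 → $248,200; Sato 620,490.48 → $620,490; Becker 1,985,569.52 → $1,985,570.
Totals: Quinlan $346,370 + $2,357,860 = $2,704,230; Chaudhri $346,370 + $248,200 = $594,570; Sato $346,370 + $620,490 = $966,860; Becker $346,370 + $1,985,570 = $2,331,940.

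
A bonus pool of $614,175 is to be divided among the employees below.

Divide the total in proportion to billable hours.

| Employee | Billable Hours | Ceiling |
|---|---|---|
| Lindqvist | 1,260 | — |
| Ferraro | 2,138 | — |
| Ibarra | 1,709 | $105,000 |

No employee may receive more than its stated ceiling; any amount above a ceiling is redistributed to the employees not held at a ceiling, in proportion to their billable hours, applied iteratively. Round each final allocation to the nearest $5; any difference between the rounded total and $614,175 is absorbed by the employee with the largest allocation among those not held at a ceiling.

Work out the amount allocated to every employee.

Billable hours total: 5,107.
Pro-rata shares before constraints: Lindqvist 151,529.37; Ferraro 257,118.89; Ibarra 205,526.74.
Capped: Ibarra ($105,000); balance $509,175 reallocated over remaining billable hours 3,398.
Remaining shares: Lindqvist 188,805.33 → $188,805; Ferraro 320,369.67 → $320,370.

Lindqvist: $188,805; Ferraro: $320,370; Ibarra: $105,000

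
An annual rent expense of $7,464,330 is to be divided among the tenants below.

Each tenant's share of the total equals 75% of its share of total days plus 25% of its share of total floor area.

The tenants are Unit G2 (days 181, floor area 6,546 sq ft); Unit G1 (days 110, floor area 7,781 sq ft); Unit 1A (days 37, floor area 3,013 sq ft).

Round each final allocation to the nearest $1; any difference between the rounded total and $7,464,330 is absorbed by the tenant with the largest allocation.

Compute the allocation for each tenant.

Unit G2: $3,793,739 | Unit G1: $2,714,831 | Unit 1A: $955,760

Totals — days 328, floor area 17,340.
Composite weights (75% days + 25% floor area): Unit G2 0.5082; Unit G1 0.3637; Unit 1A 0.1280.
Proportional shares: Unit G2 3,793,739.11; Unit G1 2,714,830.60; Unit 1A 955,760.29.
After rounding ($1): Unit G2 $3,793,739; Unit G1 $2,714,831; Unit 1A $955,760. Sum = $7,464,330.
Rounded total matches; no reconciliation needed.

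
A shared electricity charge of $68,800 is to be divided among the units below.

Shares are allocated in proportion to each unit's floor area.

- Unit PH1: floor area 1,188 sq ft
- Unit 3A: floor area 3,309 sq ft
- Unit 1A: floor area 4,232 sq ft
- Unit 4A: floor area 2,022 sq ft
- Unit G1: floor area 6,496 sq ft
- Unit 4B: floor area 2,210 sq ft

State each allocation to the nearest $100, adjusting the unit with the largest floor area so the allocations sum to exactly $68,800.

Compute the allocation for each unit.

Sum of floor area: 1,188 + 3,309 + 4,232 + 2,022 + 6,496 + 2,210 = 19,457.
Unrounded shares: Unit PH1 4,200.77; Unit 3A 11,700.63; Unit 1A 14,964.36; Unit 4A 7,149.80; Unit G1 22,969.87; Unit 4B 7,814.57.
Rounded to nearest $100: Unit PH1 $4,200; Unit 3A $11,700; Unit 1A $15,000; Unit 4A $7,100; Unit G1 $23,000; Unit 4B $7,800. Sum = $68,800.
Sum already equals the total — no adjustment.

Unit PH1: $4,200; Unit 3A: $11,700; Unit 1A: $15,000; Unit 4A: $7,100; Unit G1: $23,000; Unit 4B: $7,800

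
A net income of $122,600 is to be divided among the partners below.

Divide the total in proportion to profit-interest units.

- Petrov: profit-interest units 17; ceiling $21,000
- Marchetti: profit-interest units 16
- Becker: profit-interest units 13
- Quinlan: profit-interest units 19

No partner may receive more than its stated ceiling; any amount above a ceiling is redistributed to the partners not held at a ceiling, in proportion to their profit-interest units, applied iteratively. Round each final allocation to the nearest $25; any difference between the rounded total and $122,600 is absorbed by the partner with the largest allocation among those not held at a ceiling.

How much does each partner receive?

Sum of profit-interest units: 65.
Unconstrained shares: Petrov 32,064.62; Marchetti 30,178.46; Becker 24,520.00; Quinlan 35,836.92.
Capped: Petrov ($21,000); remaining pool $101,600 reallocated over remaining profit-interest units 48.
Remaining shares: Marchetti 33,866.67 → $33,875; Becker 27,516.67 → $27,525; Quinlan 40,216.67 → $40,225.
Rounding difference −$25 applied to Quinlan → $40,200.

Petrov: $21,000 | Marchetti: $33,875 | Becker: $27,525 | Quinlan: $40,200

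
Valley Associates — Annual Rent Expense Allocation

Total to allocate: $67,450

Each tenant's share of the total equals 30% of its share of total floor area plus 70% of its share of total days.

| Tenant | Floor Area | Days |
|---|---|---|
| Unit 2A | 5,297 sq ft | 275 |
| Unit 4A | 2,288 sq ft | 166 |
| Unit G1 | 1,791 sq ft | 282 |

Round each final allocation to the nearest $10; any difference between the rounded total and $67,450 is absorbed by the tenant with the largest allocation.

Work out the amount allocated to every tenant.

Unit 2A: $29,390 · Unit 4A: $15,780 · Unit G1: $22,280

Totals — floor area 9,376, days 723.
Combined weights (30% floor area + 70% days): Unit 2A 0.4357; Unit 4A 0.2339; Unit G1 0.3303.
Pro-rata amounts: Unit 2A 29,390.50; Unit 4A 15,778.40; Unit G1 22,281.09.
After rounding ($10): Unit 2A $29,390; Unit 4A $15,780; Unit G1 $22,280. Sum = $67,450.
No rounding difference to absorb.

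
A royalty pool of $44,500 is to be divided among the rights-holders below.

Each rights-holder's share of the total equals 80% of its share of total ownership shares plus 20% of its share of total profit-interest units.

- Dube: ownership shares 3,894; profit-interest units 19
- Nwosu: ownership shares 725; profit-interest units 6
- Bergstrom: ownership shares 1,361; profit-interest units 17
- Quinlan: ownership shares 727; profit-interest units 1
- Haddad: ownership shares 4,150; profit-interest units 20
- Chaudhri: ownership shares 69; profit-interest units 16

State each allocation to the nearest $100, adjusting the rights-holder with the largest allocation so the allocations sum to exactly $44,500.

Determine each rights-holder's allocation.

Dube: $14,800 | Nwosu: $3,000 | Bergstrom: $6,300 | Quinlan: $2,500 | Haddad: $15,900 | Chaudhri: $2,000

Ownership shares total 10,926; profit-interest units total 79.
Combined weights (80% ownership shares + 20% profit-interest units): Dube 0.3332; Nwosu 0.0683; Bergstrom 0.1427; Quinlan 0.0558; Haddad 0.3545; Chaudhri 0.0456.
Proportional shares: Dube 14,828.26; Nwosu 3,038.20; Bergstrom 6,349.71; Quinlan 2,481.43; Haddad 15,775.04; Chaudhri 2,027.35.
After rounding ($100): Dube $14,800; Nwosu $3,000; Bergstrom $6,300; Quinlan $2,500; Haddad $15,800; Chaudhri $2,000. Sum = $44,400.
Difference $44,500 − $44,400 = +$100 applied to largest allocation (Haddad): Haddad becomes $15,900.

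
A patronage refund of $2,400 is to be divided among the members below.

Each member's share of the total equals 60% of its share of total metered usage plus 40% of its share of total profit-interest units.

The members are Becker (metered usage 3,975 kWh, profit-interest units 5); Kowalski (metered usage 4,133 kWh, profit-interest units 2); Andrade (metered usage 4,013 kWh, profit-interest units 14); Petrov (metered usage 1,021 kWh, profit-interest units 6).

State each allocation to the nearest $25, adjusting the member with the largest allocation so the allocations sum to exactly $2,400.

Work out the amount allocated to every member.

Totals — metered usage 13,142, profit-interest units 27.
Composite weights (60% metered usage + 40% profit-interest units): Becker 0.2556; Kowalski 0.2183; Andrade 0.3906; Petrov 0.1355.
Raw shares: Becker 613.33; Kowalski 523.97; Andrade 937.49; Petrov 325.21.
After rounding ($25): Becker $625; Kowalski $525; Andrade $925; Petrov $325. Sum = $2,400.
Sum already equals the total — no adjustment.

Becker: $625 · Kowalski: $525 · Andrade: $925 · Petrov: $325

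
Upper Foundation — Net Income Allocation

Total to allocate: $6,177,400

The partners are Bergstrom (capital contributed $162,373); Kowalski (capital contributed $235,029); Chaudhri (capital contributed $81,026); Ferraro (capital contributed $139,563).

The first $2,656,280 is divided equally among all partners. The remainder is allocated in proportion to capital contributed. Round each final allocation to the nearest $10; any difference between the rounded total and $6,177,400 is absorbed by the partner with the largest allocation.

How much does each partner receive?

Bergstrom: $1,589,220 | Kowalski: $2,003,190 | Chaudhri: $1,125,730 | Ferraro: $1,459,260

Equal tier: $2,656,280 ÷ 4 = $664,070 apiece.
Remainder $3,521,120 by capital contributed (total 617,991): Bergstrom 925,150.72 → $925,150; Kowalski 1,339,121.95 → $1,339,120; Chaudhri 461,660.88 → $461,660; Ferraro 795,186.45 → $795,190.
Totals: Bergstrom $664,070 + $925,150 = $1,589,220; Kowalski $664,070 + $1,339,120 = $2,003,190; Chaudhri $664,070 + $461,660 = $1,125,730; Ferraro $664,070 + $795,190 = $1,459,260.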